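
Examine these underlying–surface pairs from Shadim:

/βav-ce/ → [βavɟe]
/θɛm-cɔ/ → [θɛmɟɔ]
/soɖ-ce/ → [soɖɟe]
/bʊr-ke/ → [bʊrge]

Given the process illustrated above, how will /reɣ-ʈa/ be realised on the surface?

The data show progressive voicing assimilation: /c/ → [ɟ] after /v/; /c/ → [ɟ] after /m/; /c/ → [ɟ] after /ɖ/; /k/ → [g] after /r/. In each pair only voicing changes, matching the preceding consonant, while place and manner stay constant.
The rule targets /ʈ/ (voiceless retroflex stop), which sits after the trigger /ɣ/ (voiced).
Changing only its voicing to voiced gives [ɖ] — the voiced retroflex stop.

[reɣɖa]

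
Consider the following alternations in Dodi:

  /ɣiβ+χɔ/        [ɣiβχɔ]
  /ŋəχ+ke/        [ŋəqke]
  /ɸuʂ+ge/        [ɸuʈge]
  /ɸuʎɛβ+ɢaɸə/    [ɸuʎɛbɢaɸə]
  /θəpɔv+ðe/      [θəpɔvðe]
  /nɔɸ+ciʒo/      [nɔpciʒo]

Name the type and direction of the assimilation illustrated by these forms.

The segment that alternates is /χ/, which surfaces as [q] when adjacent to /k/.
/χ/ is a fricative while /k/ is a stop; the output [q] is a stop, matching the trigger — so the feature that spreads is manner.
Place and voice are unchanged, so the assimilation is partial, not total.
Checking the remaining alternations: /ʂ/ → [ʈ] before /g/ (fricative → stop, matching a stop); /β/ → [b] before /ɢ/ (fricative → stop, matching a stop); /ɸ/ → [p] before /c/ (fricative → stop, matching a stop) — only manner changes, and always toward the following segment.
Nothing changes in [ɣiβχɔ], [θəpɔvðe]: there the adjacent consonants already agree in manner (/β/ and /χ/ are both fricatives; /v/ and /ð/ are both fricatives), so these forms are consistent with the same rule.
The trigger is the following segment, so the direction is regressive (anticipatory).

regressive manner assimilation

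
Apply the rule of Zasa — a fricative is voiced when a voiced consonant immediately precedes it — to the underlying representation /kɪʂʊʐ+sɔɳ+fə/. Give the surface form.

/s/ is a voiceless alveolar fricative. The preceding trigger /ʐ/ is voiced, so /s/ must become voiced as well.
A voiced alveolar fricative is [z], so the surface segment is [z].
The same rule applies at the second boundary: /f/ → [v] next to /ɳ/.

[kɪʂʊʐzɔɳvə]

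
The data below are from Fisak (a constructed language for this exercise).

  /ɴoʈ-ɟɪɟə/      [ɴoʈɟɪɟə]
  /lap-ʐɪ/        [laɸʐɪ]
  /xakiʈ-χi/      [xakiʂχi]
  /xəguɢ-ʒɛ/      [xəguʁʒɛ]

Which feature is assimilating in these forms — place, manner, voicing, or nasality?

manner

Comparing underlying and surface forms, /p/ → [ɸ] is the alternation; the neighbouring /ʐ/ is constant.
/p/ is a stop while /ʐ/ is a fricative; the output [ɸ] is a fricative, matching the trigger — so the feature that spreads is manner.
Checking the remaining alternations: /ʈ/ → [ʂ] before /χ/ (stop → fricative, matching a fricative); /ɢ/ → [ʁ] before /ʒ/ (stop → fricative, matching a fricative) — only manner changes, and always toward the following segment.
Nothing changes in [ɴoʈɟɪɟə]: there the adjacent consonants already agree in manner (/ʈ/ and /ɟ/ are both stops), so this form is consistent with the same rule.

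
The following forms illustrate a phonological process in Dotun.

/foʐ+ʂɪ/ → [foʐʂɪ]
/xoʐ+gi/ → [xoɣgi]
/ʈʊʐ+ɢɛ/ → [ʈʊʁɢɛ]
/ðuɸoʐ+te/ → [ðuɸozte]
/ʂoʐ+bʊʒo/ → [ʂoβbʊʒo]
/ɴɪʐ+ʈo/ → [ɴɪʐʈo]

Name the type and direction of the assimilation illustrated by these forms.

Comparing underlying and surface forms, /ʐ/ → [ɣ] is the alternation; the neighbouring /g/ is constant.
/ʐ/ is retroflex while /g/ is velar; the output [ɣ] is velar, matching the trigger — so the feature that spreads is place.
Manner and voice are unchanged, so the assimilation is partial, not total.
Checking the remaining alternations: /ʐ/ → [ʁ] before /ɢ/ (retroflex → uvular, matching uvular); /ʐ/ → [z] before /t/ (retroflex → alveolar, matching alveolar); /ʐ/ → [β] before /b/ (retroflex → bilabial, matching bilabial) — only place changes, and always toward the following segment.
Nothing changes in [foʐʂɪ], [ɴɪʐʈo]: there the adjacent consonants already agree in place (/ʐ/ and /ʂ/ are both retroflex; /ʐ/ and /ʈ/ are both retroflex), so these forms are consistent with the same rule.
The trigger is the following segment, so the direction is regressive (anticipatory).

regressive place assimilation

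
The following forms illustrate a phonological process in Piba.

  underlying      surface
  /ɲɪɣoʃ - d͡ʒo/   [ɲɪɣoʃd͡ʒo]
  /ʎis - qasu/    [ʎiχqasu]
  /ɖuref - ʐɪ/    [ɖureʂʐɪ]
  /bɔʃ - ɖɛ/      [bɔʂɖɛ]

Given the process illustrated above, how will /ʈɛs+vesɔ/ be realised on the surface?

The data show regressive place assimilation: /s/ → [χ] before /q/; /f/ → [ʂ] before /ʐ/; /ʃ/ → [ʂ] before /ɖ/. In each pair only place changes, matching the following consonant, while manner and voice stay constant.
No alternation appears in [ɲɪɣoʃd͡ʒo]: there the adjacent consonants already agree in place (/ʃ/ and /d͡ʒ/ are both postalveolar), so this form is consistent with the same rule.
/s/ is a voiceless alveolar fricative. The following trigger /v/ is labiodental, so /s/ must become labiodental as well.
A voiceless labiodental fricative is [f], so the surface segment is [f].

[ʈɛfvesɔ]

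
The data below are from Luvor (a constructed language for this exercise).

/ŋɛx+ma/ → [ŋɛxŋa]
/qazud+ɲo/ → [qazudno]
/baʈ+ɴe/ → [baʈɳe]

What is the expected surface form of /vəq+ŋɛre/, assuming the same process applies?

[vəqɴɛre]

The data show progressive place assimilation: /m/ → [ŋ] after /x/; /ɲ/ → [n] after /d/; /ɴ/ → [ɳ] after /ʈ/. In each pair only place changes, matching the preceding consonant, while manner and voice stay constant.
/ŋ/ is a voiced velar nasal. The preceding trigger /q/ is uvular, so /ŋ/ must become uvular as well.
Changing only its place to uvular gives [ɴ] — the voiced uvular nasal.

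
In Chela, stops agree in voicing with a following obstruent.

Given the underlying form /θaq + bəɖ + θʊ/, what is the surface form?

/q/ is a voiceless uvular stop. The following trigger /b/ is voiced, so /q/ must become voiced as well.
The voiced uvular stop is [ɢ], so /q/ → [ɢ].
At the second juncture, /ɖ/ likewise becomes [ʈ] adjacent to /θ/.

[θaɢbəʈθʊ]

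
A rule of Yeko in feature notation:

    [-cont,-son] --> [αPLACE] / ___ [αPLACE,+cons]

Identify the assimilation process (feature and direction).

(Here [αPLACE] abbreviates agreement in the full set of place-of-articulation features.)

The shared variable α links the value of the place features (abbreviated [PLACE]) on the target to the same value on the neighbouring segment, so place is the feature that assimilates.
Since the environment is written after the underscore, the trigger follows the target; the direction is regressive.

regressive place assimilation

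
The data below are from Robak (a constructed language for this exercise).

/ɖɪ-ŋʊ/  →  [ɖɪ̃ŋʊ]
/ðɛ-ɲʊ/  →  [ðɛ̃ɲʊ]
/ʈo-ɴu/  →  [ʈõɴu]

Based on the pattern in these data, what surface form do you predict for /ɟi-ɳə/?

The data show regressive nasality assimilation (vowel nasalisation): /ɪ/ → [ɪ̃] before /ŋ/; /ɛ/ → [ɛ̃] before /ɲ/; /o/ → [õ] before /ɴ/ — a vowel is nasalised by an immediately following nasal consonant.
The vowel /i/ is adjacent to the following nasal /ɳ/, so it acquires [+nasal] and surfaces as [ĩ].

[ɟĩɳə]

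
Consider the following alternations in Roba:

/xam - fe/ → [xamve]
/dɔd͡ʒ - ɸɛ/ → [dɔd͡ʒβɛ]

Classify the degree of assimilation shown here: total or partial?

partial assimilation

The segment that alternates is /f/, which surfaces as [v] when adjacent to /m/.
/f/ is voiceless while /m/ is voiced; the output [v] is voiced, matching the trigger — so the feature that spreads is voicing.
Place and manner are unchanged, so the assimilation is partial, not total.
The other alternating form patterns the same way: /ɸ/ → [β] after /d͡ʒ/ (voiceless → voiced, matching voiced) — only voicing changes, and always toward the preceding segment.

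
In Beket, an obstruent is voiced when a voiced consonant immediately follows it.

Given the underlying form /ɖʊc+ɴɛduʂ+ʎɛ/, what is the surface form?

[ɖʊɟɴɛduʐʎɛ]

/c/ is a voiceless palatal stop. The following trigger /ɴ/ is voiced, so /c/ must become voiced as well.
The voiced palatal stop is [ɟ], so /c/ → [ɟ].
At the second juncture, /ʂ/ likewise becomes [ʐ] adjacent to /ʎ/.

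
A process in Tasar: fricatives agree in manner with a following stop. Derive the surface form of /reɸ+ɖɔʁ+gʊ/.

[repɖɔɢgʊ]

The rule targets /ɸ/ (voiceless bilabial fricative), which sits before the trigger /ɖ/ (stop).
Changing only its manner to stop gives [p] — the voiceless bilabial stop.
At the second juncture, /ʁ/ likewise becomes [ɢ] adjacent to /g/.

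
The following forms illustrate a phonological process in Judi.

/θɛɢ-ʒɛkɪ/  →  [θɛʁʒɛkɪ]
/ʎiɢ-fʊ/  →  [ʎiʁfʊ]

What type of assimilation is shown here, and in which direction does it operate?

regressive manner assimilation

The segment that alternates is /ɢ/, which surfaces as [ʁ] when adjacent to /ʒ/.
The change stop → fricative matches the manner of the following /ʒ/, identifying this as manner assimilation.
Place and voice are unchanged, so the assimilation is partial, not total.
Checking the remaining alternation: /ɢ/ → [ʁ] before /f/ (stop → fricative, matching a fricative) — only manner changes, and always toward the following segment.
Since the segment that changes precedes the conditioning segment, the assimilation is regressive.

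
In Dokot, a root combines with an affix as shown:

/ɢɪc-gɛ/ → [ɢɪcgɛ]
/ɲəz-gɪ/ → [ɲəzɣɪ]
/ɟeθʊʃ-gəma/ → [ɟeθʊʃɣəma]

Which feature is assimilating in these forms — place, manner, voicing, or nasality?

manner

Comparing underlying and surface forms, /g/ → [ɣ] is the alternation; the neighbouring /z/ is constant.
/g/ is a stop while /z/ is a fricative; the output [ɣ] is a fricative, matching the trigger — so the feature that spreads is manner.
Checking the remaining alternation: /g/ → [ɣ] after /ʃ/ (stop → fricative, matching a fricative) — only manner changes, and always toward the preceding segment.
No alternation appears in [ɢɪcgɛ]: there the adjacent consonants already agree in manner (/g/ and /c/ are both stops), so this form is consistent with the same rule.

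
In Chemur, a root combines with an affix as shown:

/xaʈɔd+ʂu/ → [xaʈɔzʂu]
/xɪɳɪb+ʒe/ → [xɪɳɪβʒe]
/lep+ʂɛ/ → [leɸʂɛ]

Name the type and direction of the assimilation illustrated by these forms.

regressive manner assimilation

Comparing underlying and surface forms, /d/ → [z] is the alternation; the neighbouring /ʂ/ is constant.
/d/ is a stop while /ʂ/ is a fricative; the output [z] is a fricative, matching the trigger — so the feature that spreads is manner.
Place and voice are unchanged, so the assimilation is partial, not total.
The same holds elsewhere in the data: /b/ → [β] before /ʒ/ (stop → fricative, matching a fricative); /p/ → [ɸ] before /ʂ/ (stop → fricative, matching a fricative) — only manner changes, and always toward the following segment.
The trigger is the following segment, so the direction is regressive (anticipatory).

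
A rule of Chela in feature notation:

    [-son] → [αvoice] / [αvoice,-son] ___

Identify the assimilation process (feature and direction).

progressive voicing assimilation

The shared variable α links the value of [voice] on the target to the same value on the neighbouring segment, so voicing is the feature that assimilates.
Since the environment is written before the underscore, the trigger precedes the target; the direction is progressive.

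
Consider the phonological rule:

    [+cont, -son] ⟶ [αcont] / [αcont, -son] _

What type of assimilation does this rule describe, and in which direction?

The shared variable α links the value of [cont] on the target to that of the neighbouring obstruent. [cont] distinguishes stops from fricatives — a manner-of-articulation feature — so this is manner assimilation.
Since the environment is written before the underscore, the trigger precedes the target; the direction is progressive.

progressive manner assimilation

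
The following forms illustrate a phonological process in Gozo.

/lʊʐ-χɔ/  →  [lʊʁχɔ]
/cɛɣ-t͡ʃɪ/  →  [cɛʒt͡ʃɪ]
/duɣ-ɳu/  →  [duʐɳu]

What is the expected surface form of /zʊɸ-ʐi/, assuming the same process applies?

[zʊʂʐi]

The data show regressive place assimilation: /ʐ/ → [ʁ] before /χ/; /ɣ/ → [ʒ] before /t͡ʃ/; /ɣ/ → [ʐ] before /ɳ/. In each pair only place changes, matching the following consonant, while manner and voice stay constant.
The rule targets /ɸ/ (voiceless bilabial fricative), which sits before the trigger /ʐ/ (retroflex).
Changing only its place to retroflex gives [ʂ] — the voiceless retroflex fricative.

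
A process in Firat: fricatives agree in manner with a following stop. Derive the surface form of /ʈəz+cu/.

[ʈədcu]

The rule targets /z/ (voiced alveolar fricative), which sits before the trigger /c/ (stop).
A voiced alveolar stop is [d], so the surface segment is [d].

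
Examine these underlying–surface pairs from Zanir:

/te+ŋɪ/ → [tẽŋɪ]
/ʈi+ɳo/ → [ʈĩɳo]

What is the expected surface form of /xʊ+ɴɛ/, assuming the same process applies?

[xʊ̃ɴɛ]

The data show regressive nasality assimilation (vowel nasalisation): /e/ → [ẽ] before /ŋ/; /i/ → [ĩ] before /ɳ/ — a vowel is nasalised by an immediately following nasal consonant.
/ʊ/ sits next to the nasal /ɴ/ and is therefore nasalised to [ʊ̃].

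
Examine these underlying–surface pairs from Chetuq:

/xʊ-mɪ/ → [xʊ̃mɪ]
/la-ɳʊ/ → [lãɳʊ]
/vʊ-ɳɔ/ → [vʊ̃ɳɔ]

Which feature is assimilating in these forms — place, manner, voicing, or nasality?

nasality

The vowel /ʊ/ surfaces as nasalised [ʊ̃] next to the following nasal /m/ — it has acquired the [+nasal] feature of its neighbour.
The other forms show the same pattern: /a/ → [ã] before /ɳ/; /ʊ/ → [ʊ̃] before /ɳ/ — each time a vowel is nasalised next to a following nasal.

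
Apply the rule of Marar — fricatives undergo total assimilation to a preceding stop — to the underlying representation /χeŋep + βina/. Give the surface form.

[χeŋeppina]

/β/ is the segment targeted by the rule; it sits immediately after /p/, so it assimilates completely and surfaces as [p].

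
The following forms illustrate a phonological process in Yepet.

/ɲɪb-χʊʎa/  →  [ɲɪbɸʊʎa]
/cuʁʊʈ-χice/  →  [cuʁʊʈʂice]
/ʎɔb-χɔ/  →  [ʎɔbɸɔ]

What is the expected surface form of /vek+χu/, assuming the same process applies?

[vekxu]

The data show progressive place assimilation: /χ/ → [ɸ] after /b/; /χ/ → [ʂ] after /ʈ/. In each pair only place changes, matching the preceding consonant, while manner and voice stay constant.
/χ/ is a voiceless uvular fricative. The preceding trigger /k/ is velar, so /χ/ must become velar as well.
A voiceless velar fricative is [x], so the surface segment is [x].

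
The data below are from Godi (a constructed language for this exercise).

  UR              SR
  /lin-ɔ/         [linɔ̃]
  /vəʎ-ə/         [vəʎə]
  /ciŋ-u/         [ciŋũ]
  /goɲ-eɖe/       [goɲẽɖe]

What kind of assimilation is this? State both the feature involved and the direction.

progressive nasality assimilation (vowel nasalisation)

The vowel /ɔ/ surfaces as nasalised [ɔ̃] next to the preceding nasal /n/ — it has acquired the [+nasal] feature of its neighbour.
The other forms show the same pattern: /u/ → [ũ] after /ŋ/; /e/ → [ẽ] after /ɲ/ — each time a vowel is nasalised next to a preceding nasal.
No change occurs in [vəʎə] because the vowel at the boundary is adjacent to an oral consonant, not a nasal (/ə/ next to /ʎ/).
Because the conditioning nasal is to the left of the vowel that changes, the process is progressive (perseverative).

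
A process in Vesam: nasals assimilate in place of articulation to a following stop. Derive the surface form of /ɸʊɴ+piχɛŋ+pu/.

[ɸʊmpiχɛmpu]

/ɴ/ is a voiced uvular nasal. The following trigger /p/ is bilabial, so /ɴ/ must become bilabial as well.
The voiced bilabial nasal is [m], so /ɴ/ → [m].
At the second juncture, /ŋ/ likewise becomes [m] adjacent to /p/.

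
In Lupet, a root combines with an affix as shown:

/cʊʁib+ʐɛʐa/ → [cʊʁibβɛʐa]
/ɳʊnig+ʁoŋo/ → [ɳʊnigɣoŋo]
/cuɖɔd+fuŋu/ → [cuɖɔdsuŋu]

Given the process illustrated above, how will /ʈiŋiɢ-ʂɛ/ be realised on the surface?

The data show progressive place assimilation: /ʐ/ → [β] after /b/; /ʁ/ → [ɣ] after /g/; /f/ → [s] after /d/. In each pair only place changes, matching the preceding consonant, while manner and voice stay constant.
The rule targets /ʂ/ (voiceless retroflex fricative), which sits after the trigger /ɢ/ (uvular).
A voiceless uvular fricative is [χ], so the surface segment is [χ].

[ʈiŋiɢχɛ]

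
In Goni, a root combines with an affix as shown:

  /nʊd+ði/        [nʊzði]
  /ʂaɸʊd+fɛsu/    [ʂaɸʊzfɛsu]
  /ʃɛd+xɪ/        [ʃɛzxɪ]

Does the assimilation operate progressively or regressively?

The segment that alternates is /d/, which surfaces as [z] when adjacent to /ð/.
/d/ is a stop while /ð/ is a fricative; the output [z] is a fricative, matching the trigger — so the feature that spreads is manner.
The other alternating forms pattern the same way: /d/ → [z] before /f/ (stop → fricative, matching a fricative); /d/ → [z] before /x/ (stop → fricative, matching a fricative) — only manner changes, and always toward the following segment.
Since the segment that changes precedes the conditioning segment, the assimilation is regressive.

regressive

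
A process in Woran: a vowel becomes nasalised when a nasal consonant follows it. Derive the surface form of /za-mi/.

/a/ sits next to the nasal /m/ and is therefore nasalised to [ã].

[zãmi]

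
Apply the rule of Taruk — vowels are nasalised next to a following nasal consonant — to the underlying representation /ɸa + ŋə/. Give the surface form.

/a/ sits next to the nasal /ŋ/ and is therefore nasalised to [ã].

[ɸãŋə]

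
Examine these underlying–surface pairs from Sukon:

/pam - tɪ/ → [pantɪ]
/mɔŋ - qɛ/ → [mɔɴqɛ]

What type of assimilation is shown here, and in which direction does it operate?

Underlying /m/ is realised as [n] next to /t/; /t/ itself does not change.
/m/ is bilabial while /t/ is alveolar; the output [n] is alveolar, matching the trigger — so the feature that spreads is place.
Manner and voice are unchanged, so the assimilation is partial, not total.
Checking the remaining alternation: /ŋ/ → [ɴ] before /q/ (velar → uvular, matching uvular) — only place changes, and always toward the following segment.
The trigger is the following segment, so the direction is regressive (anticipatory).

regressive place assimilation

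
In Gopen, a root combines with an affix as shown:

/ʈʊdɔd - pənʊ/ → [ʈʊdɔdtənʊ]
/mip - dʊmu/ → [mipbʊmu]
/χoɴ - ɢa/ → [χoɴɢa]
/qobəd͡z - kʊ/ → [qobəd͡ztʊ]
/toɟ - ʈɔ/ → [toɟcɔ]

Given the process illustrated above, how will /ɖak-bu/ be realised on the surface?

The data show progressive place assimilation: /p/ → [t] after /d/; /d/ → [b] after /p/; /k/ → [t] after /d͡z/; /ʈ/ → [c] after /ɟ/. In each pair only place changes, matching the preceding consonant, while manner and voice stay constant.
No alternation appears in [χoɴɢa]: there the adjacent consonants already agree in place (/ɢ/ and /ɴ/ are both uvular), so this form is consistent with the same rule.
The rule targets /b/ (voiced bilabial stop), which sits after the trigger /k/ (velar).
Changing only its place to velar gives [g] — the voiced velar stop.

[ɖakgu]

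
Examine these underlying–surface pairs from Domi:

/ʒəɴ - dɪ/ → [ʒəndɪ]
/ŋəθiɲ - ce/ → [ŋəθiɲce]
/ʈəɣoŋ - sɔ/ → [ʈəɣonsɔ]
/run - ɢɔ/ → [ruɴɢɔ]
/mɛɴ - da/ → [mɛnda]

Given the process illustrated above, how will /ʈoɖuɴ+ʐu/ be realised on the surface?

[ʈoɖuɳʐu]

The data show regressive place assimilation: /ɴ/ → [n] before /d/; /ŋ/ → [n] before /s/; /n/ → [ɴ] before /ɢ/. In each pair only place changes, matching the following consonant, while manner and voice stay constant.
Nothing changes in [ŋəθiɲce]: there the adjacent consonants already agree in place (/ɲ/ and /c/ are both palatal), so this form is consistent with the same rule.
/ɴ/ is a voiced uvular nasal. The following trigger /ʐ/ is retroflex, so /ɴ/ must become retroflex as well.
A voiced retroflex nasal is [ɳ], so the surface segment is [ɳ].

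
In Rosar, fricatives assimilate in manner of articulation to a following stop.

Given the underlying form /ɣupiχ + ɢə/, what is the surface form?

/χ/ is a voiceless uvular fricative. The following trigger /ɢ/ is a stop, so /χ/ must become a stop as well.
The voiceless uvular stop is [q], so /χ/ → [q].

[ɣupiqɢə]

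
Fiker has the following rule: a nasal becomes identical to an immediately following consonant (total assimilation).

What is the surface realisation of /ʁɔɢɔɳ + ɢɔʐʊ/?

/ɳ/ is the segment targeted by the rule; it sits immediately before /ɢ/, so it assimilates completely and surfaces as [ɢ].

[ʁɔɢɔɢɢɔʐʊ]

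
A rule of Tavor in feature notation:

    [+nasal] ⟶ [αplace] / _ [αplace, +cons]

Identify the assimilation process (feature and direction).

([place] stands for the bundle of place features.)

regressive place assimilation

The shared variable α links the value of the place features (abbreviated [place]) on the target to the same value on the neighbouring segment, so place is the feature that assimilates.
The conditioning segment sits to the right of the focus bar, meaning the trigger follows the segment that changes — regressive assimilation.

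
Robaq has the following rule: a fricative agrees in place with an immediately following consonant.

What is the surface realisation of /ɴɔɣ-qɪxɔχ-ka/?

The rule targets /ɣ/ (voiced velar fricative), which sits before the trigger /q/ (uvular).
Changing only its place to uvular gives [ʁ] — the voiced uvular fricative.
At the second juncture, /χ/ likewise becomes [x] adjacent to /k/.

[ɴɔʁqɪxɔxka]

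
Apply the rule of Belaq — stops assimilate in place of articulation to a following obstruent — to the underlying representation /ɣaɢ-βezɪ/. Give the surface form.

/ɢ/ is a voiced uvular stop. The following trigger /β/ is bilabial, so /ɢ/ must become bilabial as well.
Changing only its place to bilabial gives [b] — the voiced bilabial stop.

[ɣabβezɪ]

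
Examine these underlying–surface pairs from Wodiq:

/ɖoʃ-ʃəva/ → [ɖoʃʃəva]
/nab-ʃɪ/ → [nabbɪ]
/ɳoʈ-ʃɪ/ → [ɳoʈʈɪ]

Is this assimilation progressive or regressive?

The segment that alternates is /ʃ/, which surfaces as [b] when adjacent to /b/.
The output [b] is identical to the trigger /b/ — every feature (place, manner, voicing) has been copied — so this is total assimilation.
The remaining alternation confirms this: /ʃ/ → [ʈ] after /ʈ/ — in each case the output is a copy of the preceding consonant.
In [ɖoʃʃəva] the two consonants at the boundary are already identical (/ʃ/ + /ʃ/), so the rule applies vacuously and nothing changes.
Since the segment that changes follows the conditioning segment, the assimilation is progressive.

progressive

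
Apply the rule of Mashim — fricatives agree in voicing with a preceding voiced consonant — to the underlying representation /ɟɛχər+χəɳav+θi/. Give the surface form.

The rule targets /χ/ (voiceless uvular fricative), which sits after the trigger /r/ (voiced).
A voiced uvular fricative is [ʁ], so the surface segment is [ʁ].
At the second juncture, /θ/ likewise becomes [ð] adjacent to /v/.

[ɟɛχərʁəɳavði]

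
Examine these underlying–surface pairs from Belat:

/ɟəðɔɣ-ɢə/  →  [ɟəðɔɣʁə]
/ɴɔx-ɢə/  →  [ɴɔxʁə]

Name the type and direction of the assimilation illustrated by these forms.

The segment that alternates is /ɢ/, which surfaces as [ʁ] when adjacent to /ɣ/.
/ɢ/ is a stop while /ɣ/ is a fricative; the output [ʁ] is a fricative, matching the trigger — so the feature that spreads is manner.
Place and voice are unchanged, so the assimilation is partial, not total.
Checking the remaining alternation: /ɢ/ → [ʁ] after /x/ (stop → fricative, matching a fricative) — only manner changes, and always toward the preceding segment.
The trigger is the preceding segment, so the direction is progressive (perseverative).

progressive manner assimilation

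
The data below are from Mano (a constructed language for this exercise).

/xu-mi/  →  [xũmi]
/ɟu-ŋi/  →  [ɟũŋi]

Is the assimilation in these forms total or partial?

The vowel /u/ surfaces as nasalised [ũ] next to the following nasal /m/ — it has acquired the [+nasal] feature of its neighbour.
Likewise in the remaining data: /u/ → [ũ] before /ŋ/ — each time a vowel is nasalised next to a following nasal.

partial assimilation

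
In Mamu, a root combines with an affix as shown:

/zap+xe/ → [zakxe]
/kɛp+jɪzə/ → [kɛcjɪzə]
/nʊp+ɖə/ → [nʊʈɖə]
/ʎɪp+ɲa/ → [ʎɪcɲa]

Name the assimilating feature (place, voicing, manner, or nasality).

place

Comparing underlying and surface forms, /p/ → [k] is the alternation; the neighbouring /x/ is constant.
The change bilabial → velar matches the place of the following /x/, identifying this as place assimilation.
The same holds elsewhere in the data: /p/ → [c] before /j/ (bilabial → palatal, matching palatal); /p/ → [ʈ] before /ɖ/ (bilabial → retroflex, matching retroflex); /p/ → [c] before /ɲ/ (bilabial → palatal, matching palatal) — only place changes, and always toward the following segment.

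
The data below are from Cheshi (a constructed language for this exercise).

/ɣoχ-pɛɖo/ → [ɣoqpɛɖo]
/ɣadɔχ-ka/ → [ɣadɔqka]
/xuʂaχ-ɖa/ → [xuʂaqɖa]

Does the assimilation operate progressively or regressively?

Comparing underlying and surface forms, /χ/ → [q] is the alternation; the neighbouring /p/ is constant.
The change fricative → stop matches the manner of the following /p/, identifying this as manner assimilation.
The same holds elsewhere in the data: /χ/ → [q] before /k/ (fricative → stop, matching a stop); /χ/ → [q] before /ɖ/ (fricative → stop, matching a stop) — only manner changes, and always toward the following segment.
The trigger is the following segment, so the direction is regressive (anticipatory).

regressive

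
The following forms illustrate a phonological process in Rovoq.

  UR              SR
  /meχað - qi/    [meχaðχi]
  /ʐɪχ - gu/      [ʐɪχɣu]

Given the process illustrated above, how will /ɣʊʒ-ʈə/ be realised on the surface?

The data show progressive manner assimilation: /q/ → [χ] after /ð/; /g/ → [ɣ] after /χ/. In each pair only manner changes, matching the preceding consonant, while place and voice stay constant.
The rule targets /ʈ/ (voiceless retroflex stop), which sits after the trigger /ʒ/ (fricative).
Changing only its manner to fricative gives [ʂ] — the voiceless retroflex fricative.

[ɣʊʒʂə]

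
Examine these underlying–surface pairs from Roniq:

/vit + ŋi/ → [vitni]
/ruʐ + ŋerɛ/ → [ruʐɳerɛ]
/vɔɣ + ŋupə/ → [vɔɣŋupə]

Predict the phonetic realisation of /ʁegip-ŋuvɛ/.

[ʁegipmuvɛ]

The data show progressive place assimilation: /ŋ/ → [n] after /t/; /ŋ/ → [ɳ] after /ʐ/. In each pair only place changes, matching the preceding consonant, while manner and voice stay constant.
Nothing changes in [vɔɣŋupə]: there the adjacent consonants already agree in place (/ŋ/ and /ɣ/ are both velar), so this form is consistent with the same rule.
The rule targets /ŋ/ (voiced velar nasal), which sits after the trigger /p/ (bilabial).
Changing only its place to bilabial gives [m] — the voiced bilabial nasal.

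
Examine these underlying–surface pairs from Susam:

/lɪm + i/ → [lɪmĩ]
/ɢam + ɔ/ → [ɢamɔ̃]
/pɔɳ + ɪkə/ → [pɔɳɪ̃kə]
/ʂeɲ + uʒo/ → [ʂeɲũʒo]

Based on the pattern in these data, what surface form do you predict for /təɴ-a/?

The data show progressive nasality assimilation (vowel nasalisation): /i/ → [ĩ] after /m/; /ɔ/ → [ɔ̃] after /m/; /ɪ/ → [ɪ̃] after /ɳ/; /u/ → [ũ] after /ɲ/ — a vowel is nasalised by an immediately preceding nasal consonant.
/a/ sits next to the nasal /ɴ/ and is therefore nasalised to [ã].

[təɴã]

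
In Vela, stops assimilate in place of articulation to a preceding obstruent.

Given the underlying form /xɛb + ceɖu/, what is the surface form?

The rule targets /c/ (voiceless palatal stop), which sits after the trigger /b/ (bilabial).
The voiceless bilabial stop is [p], so /c/ → [p].

[xɛbpeɖu]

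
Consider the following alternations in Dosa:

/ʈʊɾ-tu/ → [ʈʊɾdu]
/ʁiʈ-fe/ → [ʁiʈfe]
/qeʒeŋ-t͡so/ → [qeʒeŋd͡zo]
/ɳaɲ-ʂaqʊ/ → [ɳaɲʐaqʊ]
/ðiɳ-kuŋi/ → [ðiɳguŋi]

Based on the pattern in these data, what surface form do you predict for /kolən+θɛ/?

[kolənðɛ]

The data show progressive voicing assimilation: /t/ → [d] after /ɾ/; /t͡s/ → [d͡z] after /ŋ/; /ʂ/ → [ʐ] after /ɲ/; /k/ → [g] after /ɳ/. In each pair only voicing changes, matching the preceding consonant, while place and manner stay constant.
Nothing changes in [ʁiʈfe]: there the adjacent consonants already agree in voicing (/f/ and /ʈ/ are both voiceless), so this form is consistent with the same rule.
/θ/ is a voiceless dental fricative. The preceding trigger /n/ is voiced, so /θ/ must become voiced as well.
A voiced dental fricative is [ð], so the surface segment is [ð].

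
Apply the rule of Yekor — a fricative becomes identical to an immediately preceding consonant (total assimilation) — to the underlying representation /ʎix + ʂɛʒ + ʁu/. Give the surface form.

/ʂ/ is the segment targeted by the rule; it sits immediately after /x/, so it assimilates completely and surfaces as [x].
At the second juncture, /ʁ/ likewise becomes [ʒ] adjacent to /ʒ/.

[ʎixxɛʒʒu]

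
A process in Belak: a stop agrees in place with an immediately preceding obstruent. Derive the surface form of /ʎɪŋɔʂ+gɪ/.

[ʎɪŋɔʂɖɪ]

/g/ is a voiced velar stop. The preceding trigger /ʂ/ is retroflex, so /g/ must become retroflex as well.
Changing only its place to retroflex gives [ɖ] — the voiced retroflex stop.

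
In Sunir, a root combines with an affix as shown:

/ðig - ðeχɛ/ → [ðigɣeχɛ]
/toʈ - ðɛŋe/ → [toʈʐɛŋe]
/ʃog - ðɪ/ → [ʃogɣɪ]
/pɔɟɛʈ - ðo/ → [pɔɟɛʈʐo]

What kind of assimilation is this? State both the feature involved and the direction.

progressive place assimilation

Comparing underlying and surface forms, /ð/ → [ɣ] is the alternation; the neighbouring /g/ is constant.
/ð/ is dental while /g/ is velar; the output [ɣ] is velar, matching the trigger — so the feature that spreads is place.
Manner and voice are unchanged, so the assimilation is partial, not total.
The other alternating form patterns the same way: /ð/ → [ʐ] after /ʈ/ (dental → retroflex, matching retroflex) — only place changes, and always toward the preceding segment.
The trigger is the preceding segment, so the direction is progressive (perseverative).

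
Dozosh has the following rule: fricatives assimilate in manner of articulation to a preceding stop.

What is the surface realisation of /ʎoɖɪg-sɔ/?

/s/ is a voiceless alveolar fricative. The preceding trigger /g/ is a stop, so /s/ must become a stop as well.
Changing only its manner to stop gives [t] — the voiceless alveolar stop.

[ʎoɖɪgtɔ]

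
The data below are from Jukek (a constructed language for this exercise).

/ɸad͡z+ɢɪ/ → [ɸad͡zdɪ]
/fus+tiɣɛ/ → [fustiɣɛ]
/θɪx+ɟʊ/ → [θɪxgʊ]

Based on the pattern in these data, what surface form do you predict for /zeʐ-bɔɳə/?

[zeʐɖɔɳə]

The data show progressive place assimilation: /ɢ/ → [d] after /d͡z/; /ɟ/ → [g] after /x/. In each pair only place changes, matching the preceding consonant, while manner and voice stay constant.
No alternation appears in [fustiɣɛ]: there the adjacent consonants already agree in place (/t/ and /s/ are both alveolar), so this form is consistent with the same rule.
The rule targets /b/ (voiced bilabial stop), which sits after the trigger /ʐ/ (retroflex).
Changing only its place to retroflex gives [ɖ] — the voiced retroflex stop.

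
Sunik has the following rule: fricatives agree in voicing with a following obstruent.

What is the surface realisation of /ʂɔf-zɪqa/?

/f/ is a voiceless labiodental fricative. The following trigger /z/ is voiced, so /f/ must become voiced as well.
Changing only its voicing to voiced gives [v] — the voiced labiodental fricative.

[ʂɔvzɪqa]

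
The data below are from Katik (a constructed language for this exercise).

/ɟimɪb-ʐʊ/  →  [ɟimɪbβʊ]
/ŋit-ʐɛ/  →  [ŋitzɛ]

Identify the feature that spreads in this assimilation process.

place

Comparing underlying and surface forms, /ʐ/ → [β] is the alternation; the neighbouring /b/ is constant.
/ʐ/ is retroflex while /b/ is bilabial; the output [β] is bilabial, matching the trigger — so the feature that spreads is place.
The other alternating form patterns the same way: /ʐ/ → [z] after /t/ (retroflex → alveolar, matching alveolar) — only place changes, and always toward the preceding segment.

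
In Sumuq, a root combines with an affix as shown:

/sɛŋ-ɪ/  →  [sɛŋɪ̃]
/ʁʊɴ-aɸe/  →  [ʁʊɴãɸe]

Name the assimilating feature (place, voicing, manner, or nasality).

nasality

The vowel /ɪ/ surfaces as nasalised [ɪ̃] next to the preceding nasal /ŋ/ — it has acquired the [+nasal] feature of its neighbour.
The other form shows the same pattern: /a/ → [ã] after /ɴ/ — each time a vowel is nasalised next to a preceding nasal.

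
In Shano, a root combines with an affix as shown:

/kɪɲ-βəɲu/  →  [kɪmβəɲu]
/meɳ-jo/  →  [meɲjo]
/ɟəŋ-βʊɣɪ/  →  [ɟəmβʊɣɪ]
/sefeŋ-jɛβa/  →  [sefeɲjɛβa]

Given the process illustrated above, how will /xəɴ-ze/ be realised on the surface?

[xənze]

The data show regressive place assimilation: /ɲ/ → [m] before /β/; /ɳ/ → [ɲ] before /j/; /ŋ/ → [m] before /β/; /ŋ/ → [ɲ] before /j/. In each pair only place changes, matching the following consonant, while manner and voice stay constant.
The rule targets /ɴ/ (voiced uvular nasal), which sits before the trigger /z/ (alveolar).
Changing only its place to alveolar gives [n] — the voiced alveolar nasal.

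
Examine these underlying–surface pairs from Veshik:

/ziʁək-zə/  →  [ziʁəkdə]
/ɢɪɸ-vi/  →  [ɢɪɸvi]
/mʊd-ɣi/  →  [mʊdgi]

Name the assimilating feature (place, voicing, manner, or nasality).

manner

Comparing underlying and surface forms, /z/ → [d] is the alternation; the neighbouring /k/ is constant.
The change fricative → stop matches the manner of the preceding /k/, identifying this as manner assimilation.
The same holds elsewhere in the data: /ɣ/ → [g] after /d/ (fricative → stop, matching a stop) — only manner changes, and always toward the preceding segment.
No alternation appears in [ɢɪɸvi]: there the adjacent consonants already agree in manner (/v/ and /ɸ/ are both fricatives), so this form is consistent with the same rule.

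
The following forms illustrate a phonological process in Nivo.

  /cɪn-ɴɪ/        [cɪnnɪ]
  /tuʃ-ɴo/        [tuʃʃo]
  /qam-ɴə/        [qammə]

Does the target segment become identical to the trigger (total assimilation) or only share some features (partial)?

total assimilation

Underlying /ɴ/ is realised as [ʃ] next to /ʃ/; /ʃ/ itself does not change.
The output [ʃ] is identical to the trigger /ʃ/ — every feature (place, manner, voicing) has been copied — so this is total assimilation.
The other forms behave the same way: /ɴ/ → [n] after /n/; /ɴ/ → [m] after /m/ — in each case the output is a copy of the preceding consonant.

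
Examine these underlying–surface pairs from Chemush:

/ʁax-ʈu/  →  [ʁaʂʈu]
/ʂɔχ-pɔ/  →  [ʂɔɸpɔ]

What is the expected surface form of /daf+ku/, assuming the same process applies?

[daxku]

The data show regressive place assimilation: /x/ → [ʂ] before /ʈ/; /χ/ → [ɸ] before /p/. In each pair only place changes, matching the following consonant, while manner and voice stay constant.
/f/ is a voiceless labiodental fricative. The following trigger /k/ is velar, so /f/ must become velar as well.
Changing only its place to velar gives [x] — the voiceless velar fricative.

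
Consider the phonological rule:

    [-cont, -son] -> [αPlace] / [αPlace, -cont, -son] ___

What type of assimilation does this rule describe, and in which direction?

progressive place assimilation

The rule copies the place features (abbreviated [Place]) from the environment onto the target, so the assimilating feature is place.
Since the environment is written before the underscore, the trigger precedes the target; the direction is progressive.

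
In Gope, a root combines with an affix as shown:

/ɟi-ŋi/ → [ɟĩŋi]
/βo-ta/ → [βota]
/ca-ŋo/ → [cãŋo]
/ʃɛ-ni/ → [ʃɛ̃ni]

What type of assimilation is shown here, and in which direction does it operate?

The vowel /i/ surfaces as nasalised [ĩ] next to the following nasal /ŋ/ — it has acquired the [+nasal] feature of its neighbour.
The other forms show the same pattern: /a/ → [ã] before /ŋ/; /ɛ/ → [ɛ̃] before /n/ — each time a vowel is nasalised next to a following nasal.
No change occurs in [βota] because the vowel at the boundary is adjacent to an oral consonant, not a nasal (/o/ next to /t/).
Because the conditioning nasal is to the right of the vowel that changes, the process is regressive (anticipatory).

regressive nasality assimilation (vowel nasalisation)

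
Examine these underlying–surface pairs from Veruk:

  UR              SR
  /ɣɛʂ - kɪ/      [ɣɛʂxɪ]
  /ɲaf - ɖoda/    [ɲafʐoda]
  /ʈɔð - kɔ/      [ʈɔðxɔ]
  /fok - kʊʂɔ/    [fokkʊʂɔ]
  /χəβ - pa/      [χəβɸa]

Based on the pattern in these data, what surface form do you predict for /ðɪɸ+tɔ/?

The data show progressive manner assimilation: /k/ → [x] after /ʂ/; /ɖ/ → [ʐ] after /f/; /k/ → [x] after /ð/; /p/ → [ɸ] after /β/. In each pair only manner changes, matching the preceding consonant, while place and voice stay constant.
Nothing changes in [fokkʊʂɔ]: there the adjacent consonants already agree in manner (/k/ and /k/ are both stops), so this form is consistent with the same rule.
/t/ is a voiceless alveolar stop. The preceding trigger /ɸ/ is a fricative, so /t/ must become a fricative as well.
A voiceless alveolar fricative is [s], so the surface segment is [s].

[ðɪɸsɔ]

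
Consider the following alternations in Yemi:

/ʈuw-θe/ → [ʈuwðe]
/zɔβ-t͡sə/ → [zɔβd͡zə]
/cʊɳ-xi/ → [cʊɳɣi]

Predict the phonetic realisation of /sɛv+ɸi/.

The data show progressive voicing assimilation: /θ/ → [ð] after /w/; /t͡s/ → [d͡z] after /β/; /x/ → [ɣ] after /ɳ/. In each pair only voicing changes, matching the preceding consonant, while place and manner stay constant.
/ɸ/ is a voiceless bilabial fricative. The preceding trigger /v/ is voiced, so /ɸ/ must become voiced as well.
The voiced bilabial fricative is [β], so /ɸ/ → [β].

[sɛvβi]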